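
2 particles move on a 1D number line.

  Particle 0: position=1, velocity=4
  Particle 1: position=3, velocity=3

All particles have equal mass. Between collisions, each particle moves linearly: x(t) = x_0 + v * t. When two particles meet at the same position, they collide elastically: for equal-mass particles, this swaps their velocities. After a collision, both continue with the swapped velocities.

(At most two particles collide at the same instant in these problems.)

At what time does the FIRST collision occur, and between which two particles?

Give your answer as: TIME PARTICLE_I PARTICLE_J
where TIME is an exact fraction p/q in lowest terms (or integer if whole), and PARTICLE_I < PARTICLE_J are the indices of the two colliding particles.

Answer: 2 0 1

Derivation:
Pair (0,1): pos 1,3 vel 4,3 -> gap=2, closing at 1/unit, collide at t=2
Earliest collision: t=2 between 0 and 1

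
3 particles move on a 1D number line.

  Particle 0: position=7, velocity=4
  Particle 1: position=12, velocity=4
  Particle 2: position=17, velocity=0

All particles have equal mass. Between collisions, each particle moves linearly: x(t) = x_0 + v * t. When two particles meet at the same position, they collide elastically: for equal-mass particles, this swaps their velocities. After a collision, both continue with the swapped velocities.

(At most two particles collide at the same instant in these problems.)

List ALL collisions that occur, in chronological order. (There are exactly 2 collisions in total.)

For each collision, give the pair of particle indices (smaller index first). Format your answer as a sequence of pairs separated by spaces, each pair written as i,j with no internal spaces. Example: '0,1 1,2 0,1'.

Answer: 1,2 0,1

Derivation:
Collision at t=5/4: particles 1 and 2 swap velocities; positions: p0=12 p1=17 p2=17; velocities now: v0=4 v1=0 v2=4
Collision at t=5/2: particles 0 and 1 swap velocities; positions: p0=17 p1=17 p2=22; velocities now: v0=0 v1=4 v2=4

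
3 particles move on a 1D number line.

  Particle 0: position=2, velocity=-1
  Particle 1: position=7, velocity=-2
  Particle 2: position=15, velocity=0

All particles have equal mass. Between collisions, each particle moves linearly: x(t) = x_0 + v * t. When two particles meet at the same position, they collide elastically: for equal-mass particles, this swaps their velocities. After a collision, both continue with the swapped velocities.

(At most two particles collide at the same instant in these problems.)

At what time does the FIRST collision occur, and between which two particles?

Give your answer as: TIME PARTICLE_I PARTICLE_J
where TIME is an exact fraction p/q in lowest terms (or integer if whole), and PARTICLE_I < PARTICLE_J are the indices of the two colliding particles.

Answer: 5 0 1

Derivation:
Pair (0,1): pos 2,7 vel -1,-2 -> gap=5, closing at 1/unit, collide at t=5
Pair (1,2): pos 7,15 vel -2,0 -> not approaching (rel speed -2 <= 0)
Earliest collision: t=5 between 0 and 1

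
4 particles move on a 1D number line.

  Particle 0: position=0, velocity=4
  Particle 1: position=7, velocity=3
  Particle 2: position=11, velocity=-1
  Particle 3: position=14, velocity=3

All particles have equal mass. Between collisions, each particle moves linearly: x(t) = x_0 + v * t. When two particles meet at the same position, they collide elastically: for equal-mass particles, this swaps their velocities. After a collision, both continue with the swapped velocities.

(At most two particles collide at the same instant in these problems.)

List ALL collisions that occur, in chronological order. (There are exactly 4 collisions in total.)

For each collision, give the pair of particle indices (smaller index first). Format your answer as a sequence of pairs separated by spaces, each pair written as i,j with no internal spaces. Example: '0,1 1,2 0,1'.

Answer: 1,2 0,1 1,2 2,3

Derivation:
Collision at t=1: particles 1 and 2 swap velocities; positions: p0=4 p1=10 p2=10 p3=17; velocities now: v0=4 v1=-1 v2=3 v3=3
Collision at t=11/5: particles 0 and 1 swap velocities; positions: p0=44/5 p1=44/5 p2=68/5 p3=103/5; velocities now: v0=-1 v1=4 v2=3 v3=3
Collision at t=7: particles 1 and 2 swap velocities; positions: p0=4 p1=28 p2=28 p3=35; velocities now: v0=-1 v1=3 v2=4 v3=3
Collision at t=14: particles 2 and 3 swap velocities; positions: p0=-3 p1=49 p2=56 p3=56; velocities now: v0=-1 v1=3 v2=3 v3=4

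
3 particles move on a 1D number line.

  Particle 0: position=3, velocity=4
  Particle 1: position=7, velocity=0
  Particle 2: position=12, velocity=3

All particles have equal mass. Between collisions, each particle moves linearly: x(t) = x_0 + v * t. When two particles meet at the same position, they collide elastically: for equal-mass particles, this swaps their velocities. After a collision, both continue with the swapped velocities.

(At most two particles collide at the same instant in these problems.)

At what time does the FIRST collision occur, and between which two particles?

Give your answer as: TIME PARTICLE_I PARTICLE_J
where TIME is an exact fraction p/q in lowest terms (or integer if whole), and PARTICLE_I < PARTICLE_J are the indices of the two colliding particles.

Answer: 1 0 1

Derivation:
Pair (0,1): pos 3,7 vel 4,0 -> gap=4, closing at 4/unit, collide at t=1
Pair (1,2): pos 7,12 vel 0,3 -> not approaching (rel speed -3 <= 0)
Earliest collision: t=1 between 0 and 1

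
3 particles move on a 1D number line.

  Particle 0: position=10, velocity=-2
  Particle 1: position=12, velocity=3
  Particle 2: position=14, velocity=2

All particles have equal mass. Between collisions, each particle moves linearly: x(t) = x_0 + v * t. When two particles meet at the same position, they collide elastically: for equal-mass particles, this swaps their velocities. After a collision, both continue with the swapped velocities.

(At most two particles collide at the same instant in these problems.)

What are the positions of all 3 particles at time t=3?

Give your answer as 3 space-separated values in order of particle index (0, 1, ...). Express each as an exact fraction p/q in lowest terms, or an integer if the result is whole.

Collision at t=2: particles 1 and 2 swap velocities; positions: p0=6 p1=18 p2=18; velocities now: v0=-2 v1=2 v2=3
Advance to t=3 (no further collisions before then); velocities: v0=-2 v1=2 v2=3; positions = 4 20 21

Answer: 4 20 21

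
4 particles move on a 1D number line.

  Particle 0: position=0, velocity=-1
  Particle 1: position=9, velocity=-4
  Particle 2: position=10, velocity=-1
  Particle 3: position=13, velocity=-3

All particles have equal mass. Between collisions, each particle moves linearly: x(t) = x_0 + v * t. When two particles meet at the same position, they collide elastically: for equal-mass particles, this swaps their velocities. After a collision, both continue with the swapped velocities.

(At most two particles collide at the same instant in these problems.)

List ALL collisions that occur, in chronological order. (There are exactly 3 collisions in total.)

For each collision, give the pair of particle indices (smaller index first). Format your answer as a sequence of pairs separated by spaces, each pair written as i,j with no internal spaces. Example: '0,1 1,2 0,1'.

Collision at t=3/2: particles 2 and 3 swap velocities; positions: p0=-3/2 p1=3 p2=17/2 p3=17/2; velocities now: v0=-1 v1=-4 v2=-3 v3=-1
Collision at t=3: particles 0 and 1 swap velocities; positions: p0=-3 p1=-3 p2=4 p3=7; velocities now: v0=-4 v1=-1 v2=-3 v3=-1
Collision at t=13/2: particles 1 and 2 swap velocities; positions: p0=-17 p1=-13/2 p2=-13/2 p3=7/2; velocities now: v0=-4 v1=-3 v2=-1 v3=-1

Answer: 2,3 0,1 1,2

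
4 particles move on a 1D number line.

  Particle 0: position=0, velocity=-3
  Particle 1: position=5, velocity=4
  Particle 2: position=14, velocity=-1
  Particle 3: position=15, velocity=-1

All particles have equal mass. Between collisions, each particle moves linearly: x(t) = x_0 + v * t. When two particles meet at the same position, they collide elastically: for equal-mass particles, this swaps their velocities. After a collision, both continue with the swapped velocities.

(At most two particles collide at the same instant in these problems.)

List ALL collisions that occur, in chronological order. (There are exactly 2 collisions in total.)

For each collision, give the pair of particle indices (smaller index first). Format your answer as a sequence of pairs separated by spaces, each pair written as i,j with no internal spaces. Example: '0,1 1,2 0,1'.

Answer: 1,2 2,3

Derivation:
Collision at t=9/5: particles 1 and 2 swap velocities; positions: p0=-27/5 p1=61/5 p2=61/5 p3=66/5; velocities now: v0=-3 v1=-1 v2=4 v3=-1
Collision at t=2: particles 2 and 3 swap velocities; positions: p0=-6 p1=12 p2=13 p3=13; velocities now: v0=-3 v1=-1 v2=-1 v3=4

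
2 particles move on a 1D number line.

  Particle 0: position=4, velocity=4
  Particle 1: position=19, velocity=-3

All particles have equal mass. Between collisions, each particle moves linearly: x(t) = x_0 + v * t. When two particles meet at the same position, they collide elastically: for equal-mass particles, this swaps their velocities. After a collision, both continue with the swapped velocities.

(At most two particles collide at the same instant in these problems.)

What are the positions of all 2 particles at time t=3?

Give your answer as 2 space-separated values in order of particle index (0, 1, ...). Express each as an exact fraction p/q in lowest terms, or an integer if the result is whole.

Collision at t=15/7: particles 0 and 1 swap velocities; positions: p0=88/7 p1=88/7; velocities now: v0=-3 v1=4
Advance to t=3 (no further collisions before then); velocities: v0=-3 v1=4; positions = 10 16

Answer: 10 16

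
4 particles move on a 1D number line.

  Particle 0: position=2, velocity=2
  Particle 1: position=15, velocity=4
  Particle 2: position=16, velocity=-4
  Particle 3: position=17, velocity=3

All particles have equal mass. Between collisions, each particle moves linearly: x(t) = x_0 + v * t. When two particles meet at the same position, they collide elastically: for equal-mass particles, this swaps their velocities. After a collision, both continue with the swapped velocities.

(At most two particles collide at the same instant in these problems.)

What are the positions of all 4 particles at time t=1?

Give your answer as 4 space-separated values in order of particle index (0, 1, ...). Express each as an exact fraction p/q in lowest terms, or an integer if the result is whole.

Answer: 4 12 19 20

Derivation:
Collision at t=1/8: particles 1 and 2 swap velocities; positions: p0=9/4 p1=31/2 p2=31/2 p3=139/8; velocities now: v0=2 v1=-4 v2=4 v3=3
Advance to t=1 (no further collisions before then); velocities: v0=2 v1=-4 v2=4 v3=3; positions = 4 12 19 20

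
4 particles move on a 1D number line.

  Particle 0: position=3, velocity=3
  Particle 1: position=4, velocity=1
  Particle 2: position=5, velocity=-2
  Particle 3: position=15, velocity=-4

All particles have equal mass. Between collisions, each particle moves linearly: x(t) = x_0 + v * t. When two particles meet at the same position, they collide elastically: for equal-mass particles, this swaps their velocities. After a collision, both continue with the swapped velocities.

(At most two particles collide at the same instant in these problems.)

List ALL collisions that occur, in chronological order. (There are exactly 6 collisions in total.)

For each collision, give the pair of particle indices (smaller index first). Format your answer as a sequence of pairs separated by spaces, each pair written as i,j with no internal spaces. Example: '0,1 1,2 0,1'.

Answer: 1,2 0,1 1,2 2,3 1,2 0,1

Derivation:
Collision at t=1/3: particles 1 and 2 swap velocities; positions: p0=4 p1=13/3 p2=13/3 p3=41/3; velocities now: v0=3 v1=-2 v2=1 v3=-4
Collision at t=2/5: particles 0 and 1 swap velocities; positions: p0=21/5 p1=21/5 p2=22/5 p3=67/5; velocities now: v0=-2 v1=3 v2=1 v3=-4
Collision at t=1/2: particles 1 and 2 swap velocities; positions: p0=4 p1=9/2 p2=9/2 p3=13; velocities now: v0=-2 v1=1 v2=3 v3=-4
Collision at t=12/7: particles 2 and 3 swap velocities; positions: p0=11/7 p1=40/7 p2=57/7 p3=57/7; velocities now: v0=-2 v1=1 v2=-4 v3=3
Collision at t=11/5: particles 1 and 2 swap velocities; positions: p0=3/5 p1=31/5 p2=31/5 p3=48/5; velocities now: v0=-2 v1=-4 v2=1 v3=3
Collision at t=5: particles 0 and 1 swap velocities; positions: p0=-5 p1=-5 p2=9 p3=18; velocities now: v0=-4 v1=-2 v2=1 v3=3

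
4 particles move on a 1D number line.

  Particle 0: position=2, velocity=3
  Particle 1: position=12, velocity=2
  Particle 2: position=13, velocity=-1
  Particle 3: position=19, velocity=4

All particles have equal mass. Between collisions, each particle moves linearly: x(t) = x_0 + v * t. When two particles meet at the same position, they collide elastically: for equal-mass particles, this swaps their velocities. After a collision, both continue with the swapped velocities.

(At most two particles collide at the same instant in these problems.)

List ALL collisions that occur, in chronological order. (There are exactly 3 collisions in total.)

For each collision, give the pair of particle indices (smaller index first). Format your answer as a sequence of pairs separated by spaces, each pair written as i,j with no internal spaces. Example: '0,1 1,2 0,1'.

Answer: 1,2 0,1 1,2

Derivation:
Collision at t=1/3: particles 1 and 2 swap velocities; positions: p0=3 p1=38/3 p2=38/3 p3=61/3; velocities now: v0=3 v1=-1 v2=2 v3=4
Collision at t=11/4: particles 0 and 1 swap velocities; positions: p0=41/4 p1=41/4 p2=35/2 p3=30; velocities now: v0=-1 v1=3 v2=2 v3=4
Collision at t=10: particles 1 and 2 swap velocities; positions: p0=3 p1=32 p2=32 p3=59; velocities now: v0=-1 v1=2 v2=3 v3=4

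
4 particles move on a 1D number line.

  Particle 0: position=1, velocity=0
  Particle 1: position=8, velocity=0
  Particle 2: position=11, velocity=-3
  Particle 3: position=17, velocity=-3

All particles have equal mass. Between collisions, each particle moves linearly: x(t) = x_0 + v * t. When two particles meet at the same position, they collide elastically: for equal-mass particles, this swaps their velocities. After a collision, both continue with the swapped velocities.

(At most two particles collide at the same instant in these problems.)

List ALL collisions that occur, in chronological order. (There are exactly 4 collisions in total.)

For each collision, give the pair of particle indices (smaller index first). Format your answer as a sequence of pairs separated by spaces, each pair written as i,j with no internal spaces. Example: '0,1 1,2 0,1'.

Answer: 1,2 2,3 0,1 1,2

Derivation:
Collision at t=1: particles 1 and 2 swap velocities; positions: p0=1 p1=8 p2=8 p3=14; velocities now: v0=0 v1=-3 v2=0 v3=-3
Collision at t=3: particles 2 and 3 swap velocities; positions: p0=1 p1=2 p2=8 p3=8; velocities now: v0=0 v1=-3 v2=-3 v3=0
Collision at t=10/3: particles 0 and 1 swap velocities; positions: p0=1 p1=1 p2=7 p3=8; velocities now: v0=-3 v1=0 v2=-3 v3=0
Collision at t=16/3: particles 1 and 2 swap velocities; positions: p0=-5 p1=1 p2=1 p3=8; velocities now: v0=-3 v1=-3 v2=0 v3=0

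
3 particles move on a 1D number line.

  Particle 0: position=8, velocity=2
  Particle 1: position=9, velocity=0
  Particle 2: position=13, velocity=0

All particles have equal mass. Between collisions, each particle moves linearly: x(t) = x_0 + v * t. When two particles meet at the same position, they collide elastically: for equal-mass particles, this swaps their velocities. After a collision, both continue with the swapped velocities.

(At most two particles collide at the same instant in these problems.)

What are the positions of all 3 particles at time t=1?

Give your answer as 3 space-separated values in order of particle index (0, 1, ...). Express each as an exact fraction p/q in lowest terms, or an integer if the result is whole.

Collision at t=1/2: particles 0 and 1 swap velocities; positions: p0=9 p1=9 p2=13; velocities now: v0=0 v1=2 v2=0
Advance to t=1 (no further collisions before then); velocities: v0=0 v1=2 v2=0; positions = 9 10 13

Answer: 9 10 13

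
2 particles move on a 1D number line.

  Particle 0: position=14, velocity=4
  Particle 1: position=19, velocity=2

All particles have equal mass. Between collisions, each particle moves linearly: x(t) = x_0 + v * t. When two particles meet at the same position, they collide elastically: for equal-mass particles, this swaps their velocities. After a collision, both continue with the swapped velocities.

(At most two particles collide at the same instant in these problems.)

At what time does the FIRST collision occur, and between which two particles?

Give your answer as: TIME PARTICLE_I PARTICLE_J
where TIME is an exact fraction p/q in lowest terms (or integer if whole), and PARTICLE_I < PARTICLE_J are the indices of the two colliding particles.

Pair (0,1): pos 14,19 vel 4,2 -> gap=5, closing at 2/unit, collide at t=5/2
Earliest collision: t=5/2 between 0 and 1

Answer: 5/2 0 1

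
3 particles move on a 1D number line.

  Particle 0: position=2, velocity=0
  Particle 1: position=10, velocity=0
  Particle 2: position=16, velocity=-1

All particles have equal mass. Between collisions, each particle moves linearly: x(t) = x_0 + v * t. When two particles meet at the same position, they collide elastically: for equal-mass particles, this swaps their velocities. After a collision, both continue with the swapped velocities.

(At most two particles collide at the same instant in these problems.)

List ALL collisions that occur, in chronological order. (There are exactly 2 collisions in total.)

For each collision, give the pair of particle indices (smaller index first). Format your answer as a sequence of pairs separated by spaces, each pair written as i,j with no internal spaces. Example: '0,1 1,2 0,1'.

Answer: 1,2 0,1

Derivation:
Collision at t=6: particles 1 and 2 swap velocities; positions: p0=2 p1=10 p2=10; velocities now: v0=0 v1=-1 v2=0
Collision at t=14: particles 0 and 1 swap velocities; positions: p0=2 p1=2 p2=10; velocities now: v0=-1 v1=0 v2=0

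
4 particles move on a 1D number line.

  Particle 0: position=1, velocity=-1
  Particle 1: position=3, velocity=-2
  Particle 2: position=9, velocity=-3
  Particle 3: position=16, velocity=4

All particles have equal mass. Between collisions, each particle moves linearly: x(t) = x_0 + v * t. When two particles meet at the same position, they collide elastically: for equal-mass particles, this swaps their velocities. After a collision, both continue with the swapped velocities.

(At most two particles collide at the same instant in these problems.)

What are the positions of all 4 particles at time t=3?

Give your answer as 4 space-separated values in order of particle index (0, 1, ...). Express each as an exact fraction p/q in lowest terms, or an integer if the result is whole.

Collision at t=2: particles 0 and 1 swap velocities; positions: p0=-1 p1=-1 p2=3 p3=24; velocities now: v0=-2 v1=-1 v2=-3 v3=4
Advance to t=3 (no further collisions before then); velocities: v0=-2 v1=-1 v2=-3 v3=4; positions = -3 -2 0 28

Answer: -3 -2 0 28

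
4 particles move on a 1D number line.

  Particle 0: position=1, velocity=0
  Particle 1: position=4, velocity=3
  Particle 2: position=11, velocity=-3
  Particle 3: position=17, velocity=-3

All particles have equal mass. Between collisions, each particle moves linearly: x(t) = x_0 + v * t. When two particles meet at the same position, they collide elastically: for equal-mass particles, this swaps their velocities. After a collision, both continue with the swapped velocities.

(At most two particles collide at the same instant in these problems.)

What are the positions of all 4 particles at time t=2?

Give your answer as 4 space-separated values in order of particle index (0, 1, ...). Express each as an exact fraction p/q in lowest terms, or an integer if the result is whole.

Collision at t=7/6: particles 1 and 2 swap velocities; positions: p0=1 p1=15/2 p2=15/2 p3=27/2; velocities now: v0=0 v1=-3 v2=3 v3=-3
Advance to t=2 (no further collisions before then); velocities: v0=0 v1=-3 v2=3 v3=-3; positions = 1 5 10 11

Answer: 1 5 10 11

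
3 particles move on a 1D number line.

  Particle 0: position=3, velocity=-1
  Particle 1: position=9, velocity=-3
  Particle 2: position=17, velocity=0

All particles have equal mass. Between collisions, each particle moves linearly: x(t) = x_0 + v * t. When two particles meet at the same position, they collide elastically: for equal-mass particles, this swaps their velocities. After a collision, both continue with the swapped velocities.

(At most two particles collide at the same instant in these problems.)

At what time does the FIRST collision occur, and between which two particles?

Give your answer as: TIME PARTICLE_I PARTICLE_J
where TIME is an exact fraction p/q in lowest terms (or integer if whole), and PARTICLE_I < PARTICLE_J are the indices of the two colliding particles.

Answer: 3 0 1

Derivation:
Pair (0,1): pos 3,9 vel -1,-3 -> gap=6, closing at 2/unit, collide at t=3
Pair (1,2): pos 9,17 vel -3,0 -> not approaching (rel speed -3 <= 0)
Earliest collision: t=3 between 0 and 1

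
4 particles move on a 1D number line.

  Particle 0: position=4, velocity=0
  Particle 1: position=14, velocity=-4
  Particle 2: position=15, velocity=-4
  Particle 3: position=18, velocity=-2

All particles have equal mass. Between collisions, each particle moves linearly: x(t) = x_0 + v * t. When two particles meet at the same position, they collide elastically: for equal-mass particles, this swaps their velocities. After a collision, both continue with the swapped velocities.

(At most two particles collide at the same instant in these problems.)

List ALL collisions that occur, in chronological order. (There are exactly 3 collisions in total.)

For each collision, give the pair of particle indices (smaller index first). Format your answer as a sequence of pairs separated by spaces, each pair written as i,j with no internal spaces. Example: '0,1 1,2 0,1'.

Collision at t=5/2: particles 0 and 1 swap velocities; positions: p0=4 p1=4 p2=5 p3=13; velocities now: v0=-4 v1=0 v2=-4 v3=-2
Collision at t=11/4: particles 1 and 2 swap velocities; positions: p0=3 p1=4 p2=4 p3=25/2; velocities now: v0=-4 v1=-4 v2=0 v3=-2
Collision at t=7: particles 2 and 3 swap velocities; positions: p0=-14 p1=-13 p2=4 p3=4; velocities now: v0=-4 v1=-4 v2=-2 v3=0

Answer: 0,1 1,2 2,3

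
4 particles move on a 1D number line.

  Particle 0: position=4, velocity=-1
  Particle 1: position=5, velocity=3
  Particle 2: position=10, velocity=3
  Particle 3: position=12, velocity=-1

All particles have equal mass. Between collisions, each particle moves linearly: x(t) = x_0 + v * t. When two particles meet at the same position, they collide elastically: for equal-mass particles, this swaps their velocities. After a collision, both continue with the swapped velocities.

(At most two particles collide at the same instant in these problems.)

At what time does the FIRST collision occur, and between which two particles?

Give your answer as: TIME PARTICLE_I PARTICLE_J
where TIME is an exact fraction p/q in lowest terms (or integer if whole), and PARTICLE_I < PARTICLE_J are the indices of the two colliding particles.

Pair (0,1): pos 4,5 vel -1,3 -> not approaching (rel speed -4 <= 0)
Pair (1,2): pos 5,10 vel 3,3 -> not approaching (rel speed 0 <= 0)
Pair (2,3): pos 10,12 vel 3,-1 -> gap=2, closing at 4/unit, collide at t=1/2
Earliest collision: t=1/2 between 2 and 3

Answer: 1/2 2 3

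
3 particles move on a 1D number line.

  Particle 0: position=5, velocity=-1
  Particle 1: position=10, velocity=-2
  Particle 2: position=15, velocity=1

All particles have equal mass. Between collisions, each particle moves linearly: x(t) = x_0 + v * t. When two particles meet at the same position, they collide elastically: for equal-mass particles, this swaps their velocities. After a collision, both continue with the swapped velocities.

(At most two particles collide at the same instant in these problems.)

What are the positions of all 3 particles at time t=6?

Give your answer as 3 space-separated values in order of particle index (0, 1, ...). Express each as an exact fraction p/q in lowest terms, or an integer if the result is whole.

Answer: -2 -1 21

Derivation:
Collision at t=5: particles 0 and 1 swap velocities; positions: p0=0 p1=0 p2=20; velocities now: v0=-2 v1=-1 v2=1
Advance to t=6 (no further collisions before then); velocities: v0=-2 v1=-1 v2=1; positions = -2 -1 21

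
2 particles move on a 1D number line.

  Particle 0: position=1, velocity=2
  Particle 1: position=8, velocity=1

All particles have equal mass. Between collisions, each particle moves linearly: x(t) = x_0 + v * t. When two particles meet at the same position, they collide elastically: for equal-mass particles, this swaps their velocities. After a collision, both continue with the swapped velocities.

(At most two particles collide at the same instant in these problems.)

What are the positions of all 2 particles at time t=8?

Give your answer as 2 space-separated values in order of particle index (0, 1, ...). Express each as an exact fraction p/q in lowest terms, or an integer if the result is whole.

Answer: 16 17

Derivation:
Collision at t=7: particles 0 and 1 swap velocities; positions: p0=15 p1=15; velocities now: v0=1 v1=2
Advance to t=8 (no further collisions before then); velocities: v0=1 v1=2; positions = 16 17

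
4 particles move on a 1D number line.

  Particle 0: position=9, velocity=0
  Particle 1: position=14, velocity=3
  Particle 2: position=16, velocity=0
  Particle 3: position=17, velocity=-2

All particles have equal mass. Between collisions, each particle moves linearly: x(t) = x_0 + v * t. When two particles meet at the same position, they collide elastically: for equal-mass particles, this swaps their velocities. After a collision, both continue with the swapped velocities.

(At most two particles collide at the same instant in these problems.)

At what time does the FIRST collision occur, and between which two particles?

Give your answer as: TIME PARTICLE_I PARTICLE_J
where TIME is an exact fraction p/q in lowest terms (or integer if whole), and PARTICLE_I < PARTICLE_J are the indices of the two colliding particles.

Answer: 1/2 2 3

Derivation:
Pair (0,1): pos 9,14 vel 0,3 -> not approaching (rel speed -3 <= 0)
Pair (1,2): pos 14,16 vel 3,0 -> gap=2, closing at 3/unit, collide at t=2/3
Pair (2,3): pos 16,17 vel 0,-2 -> gap=1, closing at 2/unit, collide at t=1/2
Earliest collision: t=1/2 between 2 and 3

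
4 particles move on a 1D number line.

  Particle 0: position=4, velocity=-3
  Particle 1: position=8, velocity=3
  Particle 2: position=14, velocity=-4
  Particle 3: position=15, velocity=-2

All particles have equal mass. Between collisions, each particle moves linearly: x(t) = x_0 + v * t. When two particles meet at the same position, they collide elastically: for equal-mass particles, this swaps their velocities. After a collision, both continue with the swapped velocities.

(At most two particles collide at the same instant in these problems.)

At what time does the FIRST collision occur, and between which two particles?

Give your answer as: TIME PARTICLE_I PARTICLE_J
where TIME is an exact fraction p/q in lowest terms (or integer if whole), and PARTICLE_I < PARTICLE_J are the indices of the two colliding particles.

Answer: 6/7 1 2

Derivation:
Pair (0,1): pos 4,8 vel -3,3 -> not approaching (rel speed -6 <= 0)
Pair (1,2): pos 8,14 vel 3,-4 -> gap=6, closing at 7/unit, collide at t=6/7
Pair (2,3): pos 14,15 vel -4,-2 -> not approaching (rel speed -2 <= 0)
Earliest collision: t=6/7 between 1 and 2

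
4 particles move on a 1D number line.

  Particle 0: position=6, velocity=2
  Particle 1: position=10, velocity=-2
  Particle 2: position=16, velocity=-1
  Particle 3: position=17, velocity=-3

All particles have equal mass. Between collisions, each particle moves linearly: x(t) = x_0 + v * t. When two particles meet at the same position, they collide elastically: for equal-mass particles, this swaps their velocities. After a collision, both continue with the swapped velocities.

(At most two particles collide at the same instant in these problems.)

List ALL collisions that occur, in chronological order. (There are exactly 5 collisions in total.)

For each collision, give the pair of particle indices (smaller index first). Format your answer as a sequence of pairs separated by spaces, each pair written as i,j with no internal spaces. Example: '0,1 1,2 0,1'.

Answer: 2,3 0,1 1,2 2,3 0,1

Derivation:
Collision at t=1/2: particles 2 and 3 swap velocities; positions: p0=7 p1=9 p2=31/2 p3=31/2; velocities now: v0=2 v1=-2 v2=-3 v3=-1
Collision at t=1: particles 0 and 1 swap velocities; positions: p0=8 p1=8 p2=14 p3=15; velocities now: v0=-2 v1=2 v2=-3 v3=-1
Collision at t=11/5: particles 1 and 2 swap velocities; positions: p0=28/5 p1=52/5 p2=52/5 p3=69/5; velocities now: v0=-2 v1=-3 v2=2 v3=-1
Collision at t=10/3: particles 2 and 3 swap velocities; positions: p0=10/3 p1=7 p2=38/3 p3=38/3; velocities now: v0=-2 v1=-3 v2=-1 v3=2
Collision at t=7: particles 0 and 1 swap velocities; positions: p0=-4 p1=-4 p2=9 p3=20; velocities now: v0=-3 v1=-2 v2=-1 v3=2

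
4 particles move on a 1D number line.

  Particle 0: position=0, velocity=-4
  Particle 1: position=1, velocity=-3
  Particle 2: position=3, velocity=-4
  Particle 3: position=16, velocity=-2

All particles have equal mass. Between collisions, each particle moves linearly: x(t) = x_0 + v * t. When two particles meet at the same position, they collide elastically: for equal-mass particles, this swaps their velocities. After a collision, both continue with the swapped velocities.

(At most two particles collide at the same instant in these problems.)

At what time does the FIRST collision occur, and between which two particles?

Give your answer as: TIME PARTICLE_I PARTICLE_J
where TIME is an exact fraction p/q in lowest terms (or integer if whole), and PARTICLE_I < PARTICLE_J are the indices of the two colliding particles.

Pair (0,1): pos 0,1 vel -4,-3 -> not approaching (rel speed -1 <= 0)
Pair (1,2): pos 1,3 vel -3,-4 -> gap=2, closing at 1/unit, collide at t=2
Pair (2,3): pos 3,16 vel -4,-2 -> not approaching (rel speed -2 <= 0)
Earliest collision: t=2 between 1 and 2

Answer: 2 1 2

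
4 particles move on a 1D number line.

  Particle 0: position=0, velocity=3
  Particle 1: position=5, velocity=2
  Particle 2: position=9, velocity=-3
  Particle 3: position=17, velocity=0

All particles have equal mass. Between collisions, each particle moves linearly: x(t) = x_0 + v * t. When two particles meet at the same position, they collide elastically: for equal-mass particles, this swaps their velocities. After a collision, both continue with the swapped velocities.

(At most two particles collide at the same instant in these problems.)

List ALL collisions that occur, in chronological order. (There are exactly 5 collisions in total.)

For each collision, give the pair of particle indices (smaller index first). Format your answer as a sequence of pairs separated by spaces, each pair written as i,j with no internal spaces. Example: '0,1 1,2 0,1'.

Answer: 1,2 0,1 1,2 2,3 1,2

Derivation:
Collision at t=4/5: particles 1 and 2 swap velocities; positions: p0=12/5 p1=33/5 p2=33/5 p3=17; velocities now: v0=3 v1=-3 v2=2 v3=0
Collision at t=3/2: particles 0 and 1 swap velocities; positions: p0=9/2 p1=9/2 p2=8 p3=17; velocities now: v0=-3 v1=3 v2=2 v3=0
Collision at t=5: particles 1 and 2 swap velocities; positions: p0=-6 p1=15 p2=15 p3=17; velocities now: v0=-3 v1=2 v2=3 v3=0
Collision at t=17/3: particles 2 and 3 swap velocities; positions: p0=-8 p1=49/3 p2=17 p3=17; velocities now: v0=-3 v1=2 v2=0 v3=3
Collision at t=6: particles 1 and 2 swap velocities; positions: p0=-9 p1=17 p2=17 p3=18; velocities now: v0=-3 v1=0 v2=2 v3=3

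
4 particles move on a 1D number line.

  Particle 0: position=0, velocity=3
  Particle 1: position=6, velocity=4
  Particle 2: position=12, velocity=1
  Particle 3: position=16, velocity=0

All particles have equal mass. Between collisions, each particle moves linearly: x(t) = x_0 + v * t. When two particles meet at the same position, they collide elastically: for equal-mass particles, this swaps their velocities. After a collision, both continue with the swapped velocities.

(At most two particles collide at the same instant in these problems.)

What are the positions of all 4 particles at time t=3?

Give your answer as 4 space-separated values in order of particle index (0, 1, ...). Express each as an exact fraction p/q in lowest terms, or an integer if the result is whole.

Answer: 9 15 16 18

Derivation:
Collision at t=2: particles 1 and 2 swap velocities; positions: p0=6 p1=14 p2=14 p3=16; velocities now: v0=3 v1=1 v2=4 v3=0
Collision at t=5/2: particles 2 and 3 swap velocities; positions: p0=15/2 p1=29/2 p2=16 p3=16; velocities now: v0=3 v1=1 v2=0 v3=4
Advance to t=3 (no further collisions before then); velocities: v0=3 v1=1 v2=0 v3=4; positions = 9 15 16 18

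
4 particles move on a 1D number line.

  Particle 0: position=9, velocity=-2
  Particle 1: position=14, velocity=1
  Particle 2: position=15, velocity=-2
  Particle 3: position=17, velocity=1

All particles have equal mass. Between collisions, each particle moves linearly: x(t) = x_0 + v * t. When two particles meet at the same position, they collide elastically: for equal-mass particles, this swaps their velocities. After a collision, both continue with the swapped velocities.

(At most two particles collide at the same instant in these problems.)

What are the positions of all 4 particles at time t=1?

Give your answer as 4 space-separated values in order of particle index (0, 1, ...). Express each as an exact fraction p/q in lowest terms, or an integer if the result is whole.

Collision at t=1/3: particles 1 and 2 swap velocities; positions: p0=25/3 p1=43/3 p2=43/3 p3=52/3; velocities now: v0=-2 v1=-2 v2=1 v3=1
Advance to t=1 (no further collisions before then); velocities: v0=-2 v1=-2 v2=1 v3=1; positions = 7 13 15 18

Answer: 7 13 15 18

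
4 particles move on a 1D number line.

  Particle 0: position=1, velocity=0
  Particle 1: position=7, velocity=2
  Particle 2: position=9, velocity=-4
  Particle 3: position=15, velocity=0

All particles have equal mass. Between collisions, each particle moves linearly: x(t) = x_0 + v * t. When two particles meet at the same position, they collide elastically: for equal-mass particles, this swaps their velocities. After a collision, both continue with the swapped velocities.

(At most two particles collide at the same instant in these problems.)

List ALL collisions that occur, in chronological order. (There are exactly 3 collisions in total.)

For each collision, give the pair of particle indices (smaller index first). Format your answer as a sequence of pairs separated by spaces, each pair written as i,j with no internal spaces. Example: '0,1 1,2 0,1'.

Answer: 1,2 0,1 2,3

Derivation:
Collision at t=1/3: particles 1 and 2 swap velocities; positions: p0=1 p1=23/3 p2=23/3 p3=15; velocities now: v0=0 v1=-4 v2=2 v3=0
Collision at t=2: particles 0 and 1 swap velocities; positions: p0=1 p1=1 p2=11 p3=15; velocities now: v0=-4 v1=0 v2=2 v3=0
Collision at t=4: particles 2 and 3 swap velocities; positions: p0=-7 p1=1 p2=15 p3=15; velocities now: v0=-4 v1=0 v2=0 v3=2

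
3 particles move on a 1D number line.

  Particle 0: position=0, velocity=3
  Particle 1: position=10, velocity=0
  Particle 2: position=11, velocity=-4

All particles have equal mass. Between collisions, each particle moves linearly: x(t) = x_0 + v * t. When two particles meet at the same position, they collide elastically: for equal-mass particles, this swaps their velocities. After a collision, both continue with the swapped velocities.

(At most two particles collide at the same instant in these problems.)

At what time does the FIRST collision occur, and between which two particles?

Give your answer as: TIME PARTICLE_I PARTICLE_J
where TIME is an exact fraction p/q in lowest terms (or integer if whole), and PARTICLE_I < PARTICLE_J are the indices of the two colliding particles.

Answer: 1/4 1 2

Derivation:
Pair (0,1): pos 0,10 vel 3,0 -> gap=10, closing at 3/unit, collide at t=10/3
Pair (1,2): pos 10,11 vel 0,-4 -> gap=1, closing at 4/unit, collide at t=1/4
Earliest collision: t=1/4 between 1 and 2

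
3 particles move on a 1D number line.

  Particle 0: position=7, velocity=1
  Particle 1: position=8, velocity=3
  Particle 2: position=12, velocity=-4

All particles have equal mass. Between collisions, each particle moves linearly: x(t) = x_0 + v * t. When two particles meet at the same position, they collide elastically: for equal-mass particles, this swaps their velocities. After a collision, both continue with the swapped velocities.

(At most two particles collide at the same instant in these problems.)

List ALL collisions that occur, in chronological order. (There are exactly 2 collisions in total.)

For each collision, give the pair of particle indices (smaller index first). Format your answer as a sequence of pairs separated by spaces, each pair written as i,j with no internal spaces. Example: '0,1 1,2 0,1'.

Answer: 1,2 0,1

Derivation:
Collision at t=4/7: particles 1 and 2 swap velocities; positions: p0=53/7 p1=68/7 p2=68/7; velocities now: v0=1 v1=-4 v2=3
Collision at t=1: particles 0 and 1 swap velocities; positions: p0=8 p1=8 p2=11; velocities now: v0=-4 v1=1 v2=3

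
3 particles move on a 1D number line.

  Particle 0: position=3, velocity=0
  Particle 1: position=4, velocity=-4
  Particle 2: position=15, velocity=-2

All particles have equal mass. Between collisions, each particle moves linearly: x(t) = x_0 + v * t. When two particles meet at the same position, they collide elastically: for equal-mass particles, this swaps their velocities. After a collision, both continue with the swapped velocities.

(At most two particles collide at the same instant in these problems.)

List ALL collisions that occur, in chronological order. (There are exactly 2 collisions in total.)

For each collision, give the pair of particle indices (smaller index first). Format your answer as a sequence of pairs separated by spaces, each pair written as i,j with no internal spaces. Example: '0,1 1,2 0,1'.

Answer: 0,1 1,2

Derivation:
Collision at t=1/4: particles 0 and 1 swap velocities; positions: p0=3 p1=3 p2=29/2; velocities now: v0=-4 v1=0 v2=-2
Collision at t=6: particles 1 and 2 swap velocities; positions: p0=-20 p1=3 p2=3; velocities now: v0=-4 v1=-2 v2=0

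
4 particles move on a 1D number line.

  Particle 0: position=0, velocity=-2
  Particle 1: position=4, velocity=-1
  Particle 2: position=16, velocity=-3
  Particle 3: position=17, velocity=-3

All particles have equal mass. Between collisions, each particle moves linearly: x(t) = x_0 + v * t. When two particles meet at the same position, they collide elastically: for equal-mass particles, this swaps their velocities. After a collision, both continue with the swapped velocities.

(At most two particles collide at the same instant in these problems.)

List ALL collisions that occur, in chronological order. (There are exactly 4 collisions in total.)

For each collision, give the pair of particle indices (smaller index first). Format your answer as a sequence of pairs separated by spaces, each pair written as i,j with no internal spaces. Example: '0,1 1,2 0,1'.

Answer: 1,2 2,3 0,1 1,2

Derivation:
Collision at t=6: particles 1 and 2 swap velocities; positions: p0=-12 p1=-2 p2=-2 p3=-1; velocities now: v0=-2 v1=-3 v2=-1 v3=-3
Collision at t=13/2: particles 2 and 3 swap velocities; positions: p0=-13 p1=-7/2 p2=-5/2 p3=-5/2; velocities now: v0=-2 v1=-3 v2=-3 v3=-1
Collision at t=16: particles 0 and 1 swap velocities; positions: p0=-32 p1=-32 p2=-31 p3=-12; velocities now: v0=-3 v1=-2 v2=-3 v3=-1
Collision at t=17: particles 1 and 2 swap velocities; positions: p0=-35 p1=-34 p2=-34 p3=-13; velocities now: v0=-3 v1=-3 v2=-2 v3=-1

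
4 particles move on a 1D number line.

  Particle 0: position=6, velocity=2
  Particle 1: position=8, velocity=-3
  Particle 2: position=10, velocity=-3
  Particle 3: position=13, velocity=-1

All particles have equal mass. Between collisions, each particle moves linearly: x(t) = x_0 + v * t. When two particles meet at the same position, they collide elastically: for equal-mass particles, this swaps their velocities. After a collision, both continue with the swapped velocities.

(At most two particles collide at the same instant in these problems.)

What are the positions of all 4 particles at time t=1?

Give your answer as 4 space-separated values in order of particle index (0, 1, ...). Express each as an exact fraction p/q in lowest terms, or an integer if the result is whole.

Answer: 5 7 8 12

Derivation:
Collision at t=2/5: particles 0 and 1 swap velocities; positions: p0=34/5 p1=34/5 p2=44/5 p3=63/5; velocities now: v0=-3 v1=2 v2=-3 v3=-1
Collision at t=4/5: particles 1 and 2 swap velocities; positions: p0=28/5 p1=38/5 p2=38/5 p3=61/5; velocities now: v0=-3 v1=-3 v2=2 v3=-1
Advance to t=1 (no further collisions before then); velocities: v0=-3 v1=-3 v2=2 v3=-1; positions = 5 7 8 12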